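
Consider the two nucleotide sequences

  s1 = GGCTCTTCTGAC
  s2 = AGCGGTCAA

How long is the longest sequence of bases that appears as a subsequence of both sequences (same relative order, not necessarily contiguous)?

5

Let dp[i][j] be the LCS length of the first i bases of s1 and the first j bases of s2. dp[i][j] = dp[i-1][j-1]+1 when the i-th and j-th bases match, else max(dp[i-1][j], dp[i][j-1]).
    ·  A  G  C  G  G  T  C  A  A
 ·  0  0  0  0  0  0  0  0  0  0
 G  0  0  1  1  1  1  1  1  1  1
 G  0  0  1  1  2  2  2  2  2  2
 C  0  0  1  2  2  2  2  3  3  3
 T  0  0  1  2  2  2  3  3  3  3
 C  0  0  1  2  2  2  3  4  4  4
 T  0  0  1  2  2  2  3  4  4  4
 T  0  0  1  2  2  2  3  4  4  4
 C  0  0  1  2  2  2  3  4  4  4
 T  0  0  1  2  2  2  3  4  4  4
 G  0  0  1  2  3  3  3  4  4  4
 A  0  1  1  2  3  3  3  4  5  5
 C  0  1  1  2  3  3  3  4  5  5
dp[12][9] = 5. One LCS (by backtracking along matches): GGTCA.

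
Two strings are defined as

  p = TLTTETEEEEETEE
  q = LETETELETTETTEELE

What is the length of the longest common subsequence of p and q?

Match L [2,1], then T [4,3], then E [5,4], then T [6,5], then E [7,6], then E [8,8], then E [9,11], then E [10,14], then E [11,15], then E [14,17] — 10 characters in the same relative order in both. Since dp[14][17] = 10, nothing longer is possible.

10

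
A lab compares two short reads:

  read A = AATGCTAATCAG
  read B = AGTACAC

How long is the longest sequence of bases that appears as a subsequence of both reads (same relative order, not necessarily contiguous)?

Pick A [2,1], G [4,2], T [6,3], A [7,4], A [8,6], C [10,7]; all 6 bases appear in both, in order, and the DP table's final entry dp[12][7] is also 6, so no common subsequence is longer.

6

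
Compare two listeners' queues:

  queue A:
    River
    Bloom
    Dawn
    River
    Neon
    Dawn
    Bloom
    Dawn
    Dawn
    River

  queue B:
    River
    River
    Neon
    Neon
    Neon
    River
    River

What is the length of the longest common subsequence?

4

Pick River at queue A[1]=queue B[1], River at queue A[4]=queue B[2], Neon at queue A[5]=queue B[5], River at queue A[10]=queue B[7]; all 4 songs appear in both, in order, and the DP table's final entry dp[10][7] is also 4, so no common subsequence is longer.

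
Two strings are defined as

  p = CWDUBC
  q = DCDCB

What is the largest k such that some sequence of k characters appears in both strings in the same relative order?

3

Match C at p[1]=q[2], then D at p[3]=q[3], then B at p[5]=q[5] — 3 characters in the same relative order in both. Since dp[6][5] = 3, nothing longer is possible.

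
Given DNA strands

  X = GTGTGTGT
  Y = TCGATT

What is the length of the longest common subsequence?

Match T at X[2]=Y[1], G at X[3]=Y[3], T at X[6]=Y[5], T at X[8]=Y[6] — 4 bases in the same relative order in both. dp[8][6] = 4 confirms this is the maximum.

4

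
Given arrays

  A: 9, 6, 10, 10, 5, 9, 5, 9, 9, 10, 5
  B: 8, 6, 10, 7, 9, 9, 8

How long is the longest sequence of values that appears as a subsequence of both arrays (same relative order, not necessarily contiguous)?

One common subsequence of length 4: 6 [2,2], 10 [3,3], 9 [6,5], 9 [8,6], and the DP table's final entry dp[11][7] is also 4, so no common subsequence is longer.

4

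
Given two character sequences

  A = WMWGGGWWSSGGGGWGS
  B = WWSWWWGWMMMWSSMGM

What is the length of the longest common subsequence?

Match W at A[1]=B[5], then W at A[3]=B[6], then G at A[6]=B[7], then W at A[7]=B[8], then W at A[8]=B[12], then S at A[9]=B[13], then S at A[10]=B[14], then G at A[11]=B[16] — 8 characters in the same relative order in both, and the DP table's final entry dp[17][17] is also 8, so no common subsequence is longer.

8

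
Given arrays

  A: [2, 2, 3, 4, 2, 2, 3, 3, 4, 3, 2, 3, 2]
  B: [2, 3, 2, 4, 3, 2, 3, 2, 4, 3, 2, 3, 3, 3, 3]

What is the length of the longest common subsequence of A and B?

9

Pick 2 (A #1, B #3), 2 (A #2, B #6), 3 (A #3, B #7), 4 (A #4, B #9), 2 (A #6, B #11), 3 (A #7, B #12), 3 (A #8, B #13), 3 (A #10, B #14), 3 (A #12, B #15); all 9 values appear in both, in order. Since dp[13][15] = 9, nothing longer is possible.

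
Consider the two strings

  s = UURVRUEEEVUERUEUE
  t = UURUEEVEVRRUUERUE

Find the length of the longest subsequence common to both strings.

Taking U (s #1, t #1), U (s #2, t #2), R (s #5, t #3), U (s #6, t #4), E (s #7, t #5), E (s #8, t #6), E (s #9, t #8), V (s #10, t #9), U (s #11, t #13), E (s #12, t #14), R (s #13, t #15), U (s #16, t #16), E (s #17, t #17) gives a common subsequence of length 13. Since dp[17][17] = 13, nothing longer is possible.

13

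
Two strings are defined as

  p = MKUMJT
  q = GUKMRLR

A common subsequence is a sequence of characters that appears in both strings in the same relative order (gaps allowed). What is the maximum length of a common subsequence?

One common subsequence of length 2: K [2,3], then M [4,4]. The LCS DP gives dp[6][7] = 2, so this is optimal.

2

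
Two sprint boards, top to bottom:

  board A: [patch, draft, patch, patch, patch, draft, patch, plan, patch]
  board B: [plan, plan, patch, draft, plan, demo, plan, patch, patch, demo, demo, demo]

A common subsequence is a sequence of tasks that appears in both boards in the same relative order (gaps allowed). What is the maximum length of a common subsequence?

4

Match patch (board A #1, board B #3), then draft (board A #2, board B #4), then patch (board A #3, board B #8), then patch (board A #4, board B #9) — 4 tasks in the same relative order in both. The LCS DP gives dp[9][12] = 4, so this is optimal.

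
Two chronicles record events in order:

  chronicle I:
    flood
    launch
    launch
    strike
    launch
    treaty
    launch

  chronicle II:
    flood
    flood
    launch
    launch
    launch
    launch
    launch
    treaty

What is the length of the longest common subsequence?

5

One common subsequence of length 5: flood [1,2], launch [2,5], launch [3,6], launch [5,7], treaty [6,8]. dp[7][8] = 5 confirms this is the maximum.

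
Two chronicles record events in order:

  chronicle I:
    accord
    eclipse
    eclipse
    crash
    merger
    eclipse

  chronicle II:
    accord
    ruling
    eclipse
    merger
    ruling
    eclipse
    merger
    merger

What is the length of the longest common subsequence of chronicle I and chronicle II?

Pick accord at chronicle I[1]=chronicle II[1] → eclipse at chronicle I[2]=chronicle II[3] → eclipse at chronicle I[3]=chronicle II[6] → merger at chronicle I[5]=chronicle II[8]; all 4 events appear in both, in order. Since dp[6][8] = 4, nothing longer is possible.

4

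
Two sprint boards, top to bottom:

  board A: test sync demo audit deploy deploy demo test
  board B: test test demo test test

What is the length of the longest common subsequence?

Taking test (board A #1, board B #2) → demo (board A #3, board B #3) → test (board A #8, board B #5) gives a common subsequence of length 3. The LCS DP gives dp[8][5] = 3, so this is optimal.

3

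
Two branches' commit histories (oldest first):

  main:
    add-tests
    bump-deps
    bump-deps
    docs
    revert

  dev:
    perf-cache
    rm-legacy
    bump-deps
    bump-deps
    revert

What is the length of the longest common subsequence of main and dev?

3

Pick bump-deps (main #2, dev #3), then bump-deps (main #3, dev #4), then revert (main #5, dev #5); all 3 commits appear in both, in order. The LCS DP gives dp[5][5] = 3, so this is optimal.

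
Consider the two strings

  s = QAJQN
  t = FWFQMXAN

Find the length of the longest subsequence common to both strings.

3

Match Q (s #1, t #4), then A (s #2, t #7), then N (s #5, t #8) — 3 characters in the same relative order in both. The LCS DP gives dp[5][8] = 3, so this is optimal.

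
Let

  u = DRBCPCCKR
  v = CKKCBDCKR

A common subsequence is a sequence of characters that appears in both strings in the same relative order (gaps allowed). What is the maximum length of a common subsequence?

5

Match C (u #4, v #1) → C (u #6, v #4) → C (u #7, v #7) → K (u #8, v #8) → R (u #9, v #9) — 5 characters in the same relative order in both, and the DP table's final entry dp[9][9] is also 5, so no common subsequence is longer.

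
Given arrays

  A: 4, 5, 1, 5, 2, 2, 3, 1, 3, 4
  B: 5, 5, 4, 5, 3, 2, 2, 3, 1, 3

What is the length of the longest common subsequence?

7

Pick 4 [1,3], 5 [2,4], 2 [5,6], 2 [6,7], 3 [7,8], 1 [8,9], 3 [9,10]; all 7 values appear in both, in order. dp[10][10] = 7 confirms this is the maximum.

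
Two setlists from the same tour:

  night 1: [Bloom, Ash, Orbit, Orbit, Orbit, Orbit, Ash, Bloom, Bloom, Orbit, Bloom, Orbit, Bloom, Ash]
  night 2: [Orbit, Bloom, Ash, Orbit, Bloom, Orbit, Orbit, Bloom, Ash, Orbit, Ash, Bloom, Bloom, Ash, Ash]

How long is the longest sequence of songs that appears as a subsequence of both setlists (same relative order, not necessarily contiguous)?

10

Match Bloom [1,2] → Ash [2,3] → Orbit [3,4] → Orbit [4,6] → Orbit [5,7] → Orbit [6,10] → Ash [7,11] → Bloom [8,12] → Bloom [9,13] → Ash [14,15] — 10 songs in the same relative order in both, and the DP table's final entry dp[14][15] is also 10, so no common subsequence is longer.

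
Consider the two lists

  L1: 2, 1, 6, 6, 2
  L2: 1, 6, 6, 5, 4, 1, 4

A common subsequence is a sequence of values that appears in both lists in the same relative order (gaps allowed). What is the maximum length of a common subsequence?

Let dp[i][j] be the LCS length of the first i values of L1 and the first j values of L2. dp[i][j] = dp[i-1][j-1]+1 when the i-th and j-th values match, else max(dp[i-1][j], dp[i][j-1]).
    ·  1  6  6  5  4  1  4
 ·  0  0  0  0  0  0  0  0
 2  0  0  0  0  0  0  0  0
 1  0  1  1  1  1  1  1  1
 6  0  1  2  2  2  2  2  2
 6  0  1  2  3  3  3  3  3
 2  0  1  2  3  3  3  3  3
dp[5][7] = 3. One LCS (by backtracking along matches): 1, 6, 6.

3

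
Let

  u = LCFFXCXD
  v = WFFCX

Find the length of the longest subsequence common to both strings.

4

One common subsequence of length 4: F at u[3]=v[2], then F at u[4]=v[3], then C at u[6]=v[4], then X at u[7]=v[5], and the DP table's final entry dp[8][5] is also 4, so no common subsequence is longer.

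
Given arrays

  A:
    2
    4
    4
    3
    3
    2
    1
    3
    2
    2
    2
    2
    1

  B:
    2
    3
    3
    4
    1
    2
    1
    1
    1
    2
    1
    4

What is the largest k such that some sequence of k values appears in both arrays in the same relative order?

One common subsequence of length 7: 2 [1,1], then 3 [4,2], then 3 [5,3], then 2 [6,6], then 1 [7,9], then 2 [12,10], then 1 [13,11]. Since dp[13][12] = 7, nothing longer is possible.

7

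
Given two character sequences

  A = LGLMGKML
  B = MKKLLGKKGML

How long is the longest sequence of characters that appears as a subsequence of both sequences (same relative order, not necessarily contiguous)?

One common subsequence of length 6: L (A #1, B #4), then L (A #3, B #5), then G (A #5, B #6), then K (A #6, B #8), then M (A #7, B #10), then L (A #8, B #11). dp[8][11] = 6 confirms this is the maximum.

6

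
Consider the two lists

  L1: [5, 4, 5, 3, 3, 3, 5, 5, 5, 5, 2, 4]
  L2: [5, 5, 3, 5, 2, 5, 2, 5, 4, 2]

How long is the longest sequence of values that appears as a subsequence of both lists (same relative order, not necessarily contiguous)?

7

One common subsequence of length 7: 5 (L1 #1, L2 #1), then 5 (L1 #3, L2 #2), then 3 (L1 #6, L2 #3), then 5 (L1 #7, L2 #4), then 5 (L1 #8, L2 #6), then 5 (L1 #9, L2 #8), then 2 (L1 #11, L2 #10), and the DP table's final entry dp[12][10] is also 7, so no common subsequence is longer.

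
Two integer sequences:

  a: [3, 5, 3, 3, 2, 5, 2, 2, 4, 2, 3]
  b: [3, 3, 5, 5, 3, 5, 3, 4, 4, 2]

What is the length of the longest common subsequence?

6

Taking 3 (a #1, b #2), 5 (a #2, b #4), 3 (a #3, b #5), 3 (a #4, b #7), 4 (a #9, b #9), 2 (a #10, b #10) gives a common subsequence of length 6, and the DP table's final entry dp[11][10] is also 6, so no common subsequence is longer.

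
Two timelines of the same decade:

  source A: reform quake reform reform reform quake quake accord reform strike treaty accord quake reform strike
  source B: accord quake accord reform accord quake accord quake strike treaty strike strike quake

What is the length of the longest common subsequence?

7

Pick quake [2,2], then reform [3,4], then quake [6,6], then quake [7,8], then strike [10,9], then treaty [11,10], then quake [13,13]; all 7 events appear in both, in order, and the DP table's final entry dp[15][13] is also 7, so no common subsequence is longer.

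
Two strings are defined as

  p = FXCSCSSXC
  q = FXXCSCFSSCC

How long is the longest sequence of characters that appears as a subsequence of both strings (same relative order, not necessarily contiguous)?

8

Let dp[i][j] be the LCS length of the first i characters of p and the first j characters of q. dp[i][j] = dp[i-1][j-1]+1 when the i-th and j-th characters match, else max(dp[i-1][j], dp[i][j-1]).
    ·  F  X  X  C  S  C  F  S  S  C  C
 ·  0  0  0  0  0  0  0  0  0  0  0  0
 F  0  1  1  1  1  1  1  1  1  1  1  1
 X  0  1  2  2  2  2  2  2  2  2  2  2
 C  0  1  2  2  3  3  3  3  3  3  3  3
 S  0  1  2  2  3  4  4  4  4  4  4  4
 C  0  1  2  2  3  4  5  5  5  5  5  5
 S  0  1  2  2  3  4  5  5  6  6  6  6
 S  0  1  2  2  3  4  5  5  6  7  7  7
 X  0  1  2  3  3  4  5  5  6  7  7  7
 C  0  1  2  3  4  4  5  5  6  7  8  8
dp[9][11] = 8. One LCS (by backtracking along matches): FXCSCSSC.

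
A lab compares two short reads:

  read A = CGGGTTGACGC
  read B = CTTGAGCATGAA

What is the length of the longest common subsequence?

One common subsequence of length 7: C at read A[1]=read B[1] → T at read A[5]=read B[2] → T at read A[6]=read B[3] → G at read A[7]=read B[4] → A at read A[8]=read B[5] → C at read A[9]=read B[7] → G at read A[10]=read B[10], and the DP table's final entry dp[11][12] is also 7, so no common subsequence is longer.

7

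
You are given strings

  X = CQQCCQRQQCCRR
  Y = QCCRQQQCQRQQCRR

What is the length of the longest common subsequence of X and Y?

One common subsequence of length 11: C at X[1]=Y[3]; then Q at X[2]=Y[6]; then Q at X[3]=Y[7]; then C at X[5]=Y[8]; then Q at X[6]=Y[9]; then R at X[7]=Y[10]; then Q at X[8]=Y[11]; then Q at X[9]=Y[12]; then C at X[11]=Y[13]; then R at X[12]=Y[14]; then R at X[13]=Y[15]. dp[13][15] = 11 confirms this is the maximum.

11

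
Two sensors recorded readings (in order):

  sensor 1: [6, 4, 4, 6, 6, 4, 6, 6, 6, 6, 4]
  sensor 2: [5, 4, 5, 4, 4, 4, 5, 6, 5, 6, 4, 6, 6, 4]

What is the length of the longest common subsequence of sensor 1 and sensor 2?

One common subsequence of length 8: 4 (sensor 1 #2, sensor 2 #5) → 4 (sensor 1 #3, sensor 2 #6) → 6 (sensor 1 #4, sensor 2 #8) → 6 (sensor 1 #5, sensor 2 #10) → 4 (sensor 1 #6, sensor 2 #11) → 6 (sensor 1 #9, sensor 2 #12) → 6 (sensor 1 #10, sensor 2 #13) → 4 (sensor 1 #11, sensor 2 #14). The LCS DP gives dp[11][14] = 8, so this is optimal.

8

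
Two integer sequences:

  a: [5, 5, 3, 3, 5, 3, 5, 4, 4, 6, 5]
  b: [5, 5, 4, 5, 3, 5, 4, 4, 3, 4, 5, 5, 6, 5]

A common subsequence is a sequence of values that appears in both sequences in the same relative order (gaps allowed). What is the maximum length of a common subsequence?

9

Pick 5 (a #1, b #1) → 5 (a #2, b #2) → 5 (a #5, b #4) → 3 (a #6, b #5) → 5 (a #7, b #6) → 4 (a #8, b #8) → 4 (a #9, b #10) → 6 (a #10, b #13) → 5 (a #11, b #14); all 9 values appear in both, in order, and the DP table's final entry dp[11][14] is also 9, so no common subsequence is longer.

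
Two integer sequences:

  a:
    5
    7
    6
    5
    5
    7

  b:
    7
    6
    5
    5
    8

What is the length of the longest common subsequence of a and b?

Match 7 (a #2, b #1), 6 (a #3, b #2), 5 (a #4, b #3), 5 (a #5, b #4) — 4 values in the same relative order in both. dp[6][5] = 4 confirms this is the maximum.

4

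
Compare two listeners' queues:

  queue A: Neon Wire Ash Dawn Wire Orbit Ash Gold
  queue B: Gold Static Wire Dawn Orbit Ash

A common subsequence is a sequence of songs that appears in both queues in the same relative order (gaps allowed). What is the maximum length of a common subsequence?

4

One common subsequence of length 4: Wire (queue A #2, queue B #3); then Dawn (queue A #4, queue B #4); then Orbit (queue A #6, queue B #5); then Ash (queue A #7, queue B #6). dp[8][6] = 4 confirms this is the maximum.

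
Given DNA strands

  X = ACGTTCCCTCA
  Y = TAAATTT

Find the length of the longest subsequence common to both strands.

Pick A (X #1, Y #4), T (X #4, Y #5), T (X #5, Y #6), T (X #9, Y #7); all 4 bases appear in both, in order. dp[11][7] = 4 confirms this is the maximum.

4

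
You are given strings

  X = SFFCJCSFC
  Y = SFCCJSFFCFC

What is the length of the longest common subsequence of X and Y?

Match S (X #1, Y #1); then F (X #2, Y #2); then C (X #4, Y #4); then J (X #5, Y #5); then C (X #6, Y #9); then F (X #8, Y #10); then C (X #9, Y #11) — 7 characters in the same relative order in both, and the DP table's final entry dp[9][11] is also 7, so no common subsequence is longer.

7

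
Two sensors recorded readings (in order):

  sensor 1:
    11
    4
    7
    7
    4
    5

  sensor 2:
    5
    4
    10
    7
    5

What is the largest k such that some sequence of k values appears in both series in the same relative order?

3

Taking 4 at sensor 1[2]=sensor 2[2] → 7 at sensor 1[4]=sensor 2[4] → 5 at sensor 1[6]=sensor 2[5] gives a common subsequence of length 3. The LCS DP gives dp[6][5] = 3, so this is optimal.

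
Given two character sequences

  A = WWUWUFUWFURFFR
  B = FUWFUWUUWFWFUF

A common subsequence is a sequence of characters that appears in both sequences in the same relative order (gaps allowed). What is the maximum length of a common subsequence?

9

Match W (A #1, B #3) → W (A #2, B #6) → U (A #3, B #8) → W (A #4, B #9) → F (A #6, B #10) → W (A #8, B #11) → F (A #9, B #12) → U (A #10, B #13) → F (A #13, B #14) — 9 characters in the same relative order in both, and the DP table's final entry dp[14][14] is also 9, so no common subsequence is longer.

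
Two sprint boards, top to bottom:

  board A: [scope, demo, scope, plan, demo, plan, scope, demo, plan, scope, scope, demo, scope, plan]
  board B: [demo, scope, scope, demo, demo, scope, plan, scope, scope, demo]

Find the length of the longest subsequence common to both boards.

Taking scope (board A #1, board B #3); then demo (board A #2, board B #4); then demo (board A #5, board B #5); then scope (board A #7, board B #6); then plan (board A #9, board B #7); then scope (board A #10, board B #8); then scope (board A #11, board B #9); then demo (board A #12, board B #10) gives a common subsequence of length 8. dp[14][10] = 8 confirms this is the maximum.

8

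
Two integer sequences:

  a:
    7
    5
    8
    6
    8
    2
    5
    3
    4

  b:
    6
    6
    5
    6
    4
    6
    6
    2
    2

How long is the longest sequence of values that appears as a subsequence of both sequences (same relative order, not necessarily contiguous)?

3

Pick 5 at a[2]=b[3], 6 at a[4]=b[7], 2 at a[6]=b[9]; all 3 values appear in both, in order. dp[9][9] = 3 confirms this is the maximum.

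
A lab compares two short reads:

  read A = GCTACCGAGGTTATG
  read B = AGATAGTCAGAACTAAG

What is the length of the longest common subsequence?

Match G (read A #1, read B #2), T (read A #3, read B #4), A (read A #4, read B #5), C (read A #5, read B #8), G (read A #7, read B #10), A (read A #8, read B #12), T (read A #11, read B #14), A (read A #13, read B #16), G (read A #15, read B #17) — 9 bases in the same relative order in both, and the DP table's final entry dp[15][17] is also 9, so no common subsequence is longer.

9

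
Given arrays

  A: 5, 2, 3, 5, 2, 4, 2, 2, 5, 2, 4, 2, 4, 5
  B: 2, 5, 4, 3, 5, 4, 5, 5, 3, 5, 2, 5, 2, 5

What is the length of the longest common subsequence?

8

One common subsequence of length 8: 5 [1,2]; then 3 [3,4]; then 5 [4,5]; then 4 [6,6]; then 2 [8,11]; then 5 [9,12]; then 2 [12,13]; then 5 [14,14]. dp[14][14] = 8 confirms this is the maximum.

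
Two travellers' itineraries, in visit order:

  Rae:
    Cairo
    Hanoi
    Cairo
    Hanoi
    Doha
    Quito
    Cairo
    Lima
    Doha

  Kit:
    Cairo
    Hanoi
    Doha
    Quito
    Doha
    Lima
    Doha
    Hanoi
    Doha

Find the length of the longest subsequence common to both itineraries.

One common subsequence of length 6: Cairo (Rae #3, Kit #1); then Hanoi (Rae #4, Kit #2); then Doha (Rae #5, Kit #3); then Quito (Rae #6, Kit #4); then Lima (Rae #8, Kit #6); then Doha (Rae #9, Kit #9). Since dp[9][9] = 6, nothing longer is possible.

6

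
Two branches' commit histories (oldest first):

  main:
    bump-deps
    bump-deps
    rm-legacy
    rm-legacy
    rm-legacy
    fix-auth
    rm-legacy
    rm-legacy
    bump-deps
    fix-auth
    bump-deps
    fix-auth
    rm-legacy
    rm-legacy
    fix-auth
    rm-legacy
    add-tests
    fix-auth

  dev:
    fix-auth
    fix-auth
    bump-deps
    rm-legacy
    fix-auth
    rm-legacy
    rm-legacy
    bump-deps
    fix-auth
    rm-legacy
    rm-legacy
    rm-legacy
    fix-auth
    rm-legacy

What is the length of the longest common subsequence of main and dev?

One common subsequence of length 11: bump-deps (main #2, dev #3), rm-legacy (main #5, dev #4), fix-auth (main #6, dev #5), rm-legacy (main #7, dev #6), rm-legacy (main #8, dev #7), bump-deps (main #9, dev #8), fix-auth (main #10, dev #9), rm-legacy (main #13, dev #11), rm-legacy (main #14, dev #12), fix-auth (main #15, dev #13), rm-legacy (main #16, dev #14). Since dp[18][14] = 11, nothing longer is possible.

11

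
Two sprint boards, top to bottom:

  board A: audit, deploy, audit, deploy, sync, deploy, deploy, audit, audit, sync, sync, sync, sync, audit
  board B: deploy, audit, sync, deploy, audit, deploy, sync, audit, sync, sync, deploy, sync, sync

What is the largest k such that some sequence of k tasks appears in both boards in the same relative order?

10

Match audit (board A #1, board B #2); then deploy (board A #2, board B #4); then audit (board A #3, board B #5); then deploy (board A #4, board B #6); then sync (board A #5, board B #7); then audit (board A #9, board B #8); then sync (board A #10, board B #9); then sync (board A #11, board B #10); then sync (board A #12, board B #12); then sync (board A #13, board B #13) — 10 tasks in the same relative order in both, and the DP table's final entry dp[14][13] is also 10, so no common subsequence is longer.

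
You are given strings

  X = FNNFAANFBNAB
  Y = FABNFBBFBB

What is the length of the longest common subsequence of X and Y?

Match F (X #1, Y #1); then N (X #3, Y #4); then F (X #4, Y #5); then F (X #8, Y #8); then B (X #9, Y #9); then B (X #12, Y #10) — 6 characters in the same relative order in both. Since dp[12][10] = 6, nothing longer is possible.

6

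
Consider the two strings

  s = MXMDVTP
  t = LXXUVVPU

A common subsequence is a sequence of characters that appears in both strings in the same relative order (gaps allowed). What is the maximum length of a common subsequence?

Let dp[i][j] be the LCS length of the first i characters of s and the first j characters of t. dp[i][j] = dp[i-1][j-1]+1 when the i-th and j-th characters match, else max(dp[i-1][j], dp[i][j-1]).
    ·  L  X  X  U  V  V  P  U
 ·  0  0  0  0  0  0  0  0  0
 M  0  0  0  0  0  0  0  0  0
 X  0  0  1  1  1  1  1  1  1
 M  0  0  1  1  1  1  1  1  1
 D  0  0  1  1  1  1  1  1  1
 V  0  0  1  1  1  2  2  2  2
 T  0  0  1  1  1  2  2  2  2
 P  0  0  1  1  1  2  2  3  3
dp[7][8] = 3. One LCS (by backtracking along matches): XVP.

3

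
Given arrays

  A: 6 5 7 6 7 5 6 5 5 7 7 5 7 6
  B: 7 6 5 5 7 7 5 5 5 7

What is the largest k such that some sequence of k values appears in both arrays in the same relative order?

Let dp[i][j] be the LCS length of the first i values of A and the first j values of B. dp[i][j] = dp[i-1][j-1]+1 when the i-th and j-th values match, else max(dp[i-1][j], dp[i][j-1]).
    ·  7  6  5  5  7  7  5  5  5  7
 ·  0  0  0  0  0  0  0  0  0  0  0
 6  0  0  1  1  1  1  1  1  1  1  1
 5  0  0  1  2  2  2  2  2  2  2  2
 7  0  1  1  2  2  3  3  3  3  3  3
 6  0  1  2  2  2  3  3  3  3  3  3
 7  0  1  2  2  2  3  4  4  4  4  4
 5  0  1  2  3  3  3  4  5  5  5  5
 6  0  1  2  3  3  3  4  5  5  5  5
 5  0  1  2  3  4  4  4  5  6  6  6
 5  0  1  2  3  4  4  4  5  6  7  7
 7  0  1  2  3  4  5  5  5  6  7  8
 7  0  1  2  3  4  5  6  6  6  7  8
 5  0  1  2  3  4  5  6  7  7  7  8
 7  0  1  2  3  4  5  6  7  7  7  8
 6  0  1  2  3  4  5  6  7  7  7  8
dp[14][10] = 8. One LCS (by backtracking along matches): 6, 5, 7, 7, 5, 5, 5, 7.

8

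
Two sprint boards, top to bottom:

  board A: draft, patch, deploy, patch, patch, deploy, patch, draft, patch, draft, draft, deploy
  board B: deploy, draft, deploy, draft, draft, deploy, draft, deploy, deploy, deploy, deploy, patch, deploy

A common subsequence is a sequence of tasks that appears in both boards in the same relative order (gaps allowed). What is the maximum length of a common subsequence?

6

Pick draft (board A #1, board B #2) → deploy (board A #3, board B #3) → deploy (board A #6, board B #6) → draft (board A #8, board B #7) → patch (board A #9, board B #12) → deploy (board A #12, board B #13); all 6 tasks appear in both, in order. The LCS DP gives dp[12][13] = 6, so this is optimal.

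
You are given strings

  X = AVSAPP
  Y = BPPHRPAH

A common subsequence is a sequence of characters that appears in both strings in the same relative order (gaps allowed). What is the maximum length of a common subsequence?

Taking P (X #5, Y #3) → P (X #6, Y #6) gives a common subsequence of length 2. dp[6][8] = 2 confirms this is the maximum.

2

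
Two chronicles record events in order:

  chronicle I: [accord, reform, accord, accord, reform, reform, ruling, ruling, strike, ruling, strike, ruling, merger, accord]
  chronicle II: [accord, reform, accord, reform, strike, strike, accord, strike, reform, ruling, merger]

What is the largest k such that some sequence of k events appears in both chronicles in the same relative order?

8

Match accord at chronicle I[1]=chronicle II[1]; then reform at chronicle I[2]=chronicle II[2]; then accord at chronicle I[4]=chronicle II[3]; then reform at chronicle I[5]=chronicle II[4]; then strike at chronicle I[9]=chronicle II[6]; then strike at chronicle I[11]=chronicle II[8]; then ruling at chronicle I[12]=chronicle II[10]; then merger at chronicle I[13]=chronicle II[11] — 8 events in the same relative order in both. dp[14][11] = 8 confirms this is the maximum.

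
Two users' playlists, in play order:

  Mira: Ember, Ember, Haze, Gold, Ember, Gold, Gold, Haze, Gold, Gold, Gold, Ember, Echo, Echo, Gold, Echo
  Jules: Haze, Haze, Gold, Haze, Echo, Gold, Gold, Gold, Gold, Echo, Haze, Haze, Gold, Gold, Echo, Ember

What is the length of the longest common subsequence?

Taking Haze [3,2] → Gold [4,3] → Gold [6,6] → Gold [7,7] → Gold [9,8] → Gold [10,9] → Gold [11,13] → Gold [15,14] → Echo [16,15] gives a common subsequence of length 9, and the DP table's final entry dp[16][16] is also 9, so no common subsequence is longer.

9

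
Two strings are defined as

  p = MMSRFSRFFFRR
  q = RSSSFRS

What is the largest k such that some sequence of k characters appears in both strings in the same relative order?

4

Let dp[i][j] be the LCS length of the first i characters of p and the first j characters of q. dp[i][j] = dp[i-1][j-1]+1 when the i-th and j-th characters match, else max(dp[i-1][j], dp[i][j-1]).
    ·  R  S  S  S  F  R  S
 ·  0  0  0  0  0  0  0  0
 M  0  0  0  0  0  0  0  0
 M  0  0  0  0  0  0  0  0
 S  0  0  1  1  1  1  1  1
 R  0  1  1  1  1  1  2  2
 F  0  1  1  1  1  2  2  2
 S  0  1  2  2  2  2  2  3
 R  0  1  2  2  2  2  3  3
 F  0  1  2  2  2  3  3  3
 F  0  1  2  2  2  3  3  3
 F  0  1  2  2  2  3  3  3
 R  0  1  2  2  2  3  4  4
 R  0  1  2  2  2  3  4  4
dp[12][7] = 4. One LCS (by backtracking along matches): SSFR.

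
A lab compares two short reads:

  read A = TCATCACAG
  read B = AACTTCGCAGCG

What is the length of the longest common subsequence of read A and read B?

Taking T [1,5], C [2,6], C [5,8], A [6,9], C [7,11], G [9,12] gives a common subsequence of length 6. dp[9][12] = 6 confirms this is the maximum.

6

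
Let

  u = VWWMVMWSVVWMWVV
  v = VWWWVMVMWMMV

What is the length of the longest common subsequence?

Pick V (u #1, v #1), W (u #2, v #3), W (u #3, v #4), M (u #4, v #6), V (u #5, v #7), M (u #6, v #8), W (u #7, v #9), M (u #12, v #11), V (u #15, v #12); all 9 characters appear in both, in order. dp[15][12] = 9 confirms this is the maximum.

9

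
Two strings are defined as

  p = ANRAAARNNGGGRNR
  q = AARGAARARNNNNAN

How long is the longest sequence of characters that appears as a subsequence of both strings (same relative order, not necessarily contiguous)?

Taking A at p[1]=q[2], then R at p[3]=q[3], then A at p[4]=q[5], then A at p[5]=q[6], then A at p[6]=q[8], then R at p[7]=q[9], then N at p[8]=q[12], then N at p[9]=q[13], then N at p[14]=q[15] gives a common subsequence of length 9, and the DP table's final entry dp[15][15] is also 9, so no common subsequence is longer.

9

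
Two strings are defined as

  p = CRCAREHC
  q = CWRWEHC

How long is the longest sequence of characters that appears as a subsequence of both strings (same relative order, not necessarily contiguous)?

Match C (p #1, q #1) → R (p #2, q #3) → E (p #6, q #5) → H (p #7, q #6) → C (p #8, q #7) — 5 characters in the same relative order in both. dp[8][7] = 5 confirms this is the maximum.

5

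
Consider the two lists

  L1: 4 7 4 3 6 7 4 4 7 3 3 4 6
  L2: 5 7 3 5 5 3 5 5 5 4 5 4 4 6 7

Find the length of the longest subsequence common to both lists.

One common subsequence of length 6: 7 [2,2], then 3 [4,6], then 4 [7,10], then 4 [8,12], then 4 [12,13], then 6 [13,14]. The LCS DP gives dp[13][15] = 6, so this is optimal.

6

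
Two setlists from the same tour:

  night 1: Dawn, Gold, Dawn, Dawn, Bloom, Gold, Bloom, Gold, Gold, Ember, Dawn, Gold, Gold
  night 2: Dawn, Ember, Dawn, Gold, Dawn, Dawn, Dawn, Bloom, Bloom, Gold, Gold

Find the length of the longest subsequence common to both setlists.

Taking Dawn (night 1 #1, night 2 #3), then Gold (night 1 #2, night 2 #4), then Dawn (night 1 #3, night 2 #6), then Dawn (night 1 #4, night 2 #7), then Bloom (night 1 #5, night 2 #8), then Bloom (night 1 #7, night 2 #9), then Gold (night 1 #12, night 2 #10), then Gold (night 1 #13, night 2 #11) gives a common subsequence of length 8. The LCS DP gives dp[13][11] = 8, so this is optimal.

8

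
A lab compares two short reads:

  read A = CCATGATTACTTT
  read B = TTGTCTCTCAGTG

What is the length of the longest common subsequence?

One common subsequence of length 7: T (read A #4, read B #2); then G (read A #5, read B #3); then T (read A #7, read B #4); then T (read A #8, read B #6); then C (read A #10, read B #7); then T (read A #11, read B #8); then T (read A #12, read B #12). dp[13][13] = 7 confirms this is the maximum.

7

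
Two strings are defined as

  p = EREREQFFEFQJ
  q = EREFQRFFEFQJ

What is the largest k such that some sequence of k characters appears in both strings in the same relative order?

Let dp[i][j] be the LCS length of the first i characters of p and the first j characters of q. dp[i][j] = dp[i-1][j-1]+1 when the i-th and j-th characters match, else max(dp[i-1][j], dp[i][j-1]).
    ·  E  R  E  F  Q  R  F  F  E  F  Q  J
 ·  0  0  0  0  0  0  0  0  0  0  0  0  0
 E  0  1  1  1  1  1  1  1  1  1  1  1  1
 R  0  1  2  2  2  2  2  2  2  2  2  2  2
 E  0  1  2  3  3  3  3  3  3  3  3  3  3
 R  0  1  2  3  3  3  4  4  4  4  4  4  4
 E  0  1  2  3  3  3  4  4  4  5  5  5  5
 Q  0  1  2  3  3  4  4  4  4  5  5  6  6
 F  0  1  2  3  4  4  4  5  5  5  6  6  6
 F  0  1  2  3  4  4  4  5  6  6  6  6  6
 E  0  1  2  3  4  4  4  5  6  7  7  7  7
 F  0  1  2  3  4  4  4  5  6  7  8  8  8
 Q  0  1  2  3  4  5  5  5  6  7  8  9  9
 J  0  1  2  3  4  5  5  5  6  7  8  9 10
dp[12][12] = 10. One LCS (by backtracking along matches): ERERFFEFQJ.

10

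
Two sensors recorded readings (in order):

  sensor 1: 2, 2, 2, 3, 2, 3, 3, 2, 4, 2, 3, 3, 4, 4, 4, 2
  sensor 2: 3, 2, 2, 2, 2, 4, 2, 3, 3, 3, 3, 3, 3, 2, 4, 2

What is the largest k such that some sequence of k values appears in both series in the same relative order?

Pick 2 (sensor 1 #1, sensor 2 #4), then 2 (sensor 1 #2, sensor 2 #5), then 2 (sensor 1 #3, sensor 2 #7), then 3 (sensor 1 #4, sensor 2 #9), then 3 (sensor 1 #6, sensor 2 #10), then 3 (sensor 1 #7, sensor 2 #11), then 3 (sensor 1 #11, sensor 2 #12), then 3 (sensor 1 #12, sensor 2 #13), then 4 (sensor 1 #15, sensor 2 #15), then 2 (sensor 1 #16, sensor 2 #16); all 10 values appear in both, in order. dp[16][16] = 10 confirms this is the maximum.

10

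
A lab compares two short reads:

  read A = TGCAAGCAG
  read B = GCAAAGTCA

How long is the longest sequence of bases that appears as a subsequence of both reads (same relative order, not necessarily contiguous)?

Let dp[i][j] be the LCS length of the first i bases of read A and the first j bases of read B. dp[i][j] = dp[i-1][j-1]+1 when the i-th and j-th bases match, else max(dp[i-1][j], dp[i][j-1]).
    ·  G  C  A  A  A  G  T  C  A
 ·  0  0  0  0  0  0  0  0  0  0
 T  0  0  0  0  0  0  0  1  1  1
 G  0  1  1  1  1  1  1  1  1  1
 C  0  1  2  2  2  2  2  2  2  2
 A  0  1  2  3  3  3  3  3  3  3
 A  0  1  2  3  4  4  4  4  4  4
 G  0  1  2  3  4  4  5  5  5  5
 C  0  1  2  3  4  4  5  5  6  6
 A  0  1  2  3  4  5  5  5  6  7
 G  0  1  2  3  4  5  6  6  6  7
dp[9][9] = 7. One LCS (by backtracking along matches): GCAAGCA.

7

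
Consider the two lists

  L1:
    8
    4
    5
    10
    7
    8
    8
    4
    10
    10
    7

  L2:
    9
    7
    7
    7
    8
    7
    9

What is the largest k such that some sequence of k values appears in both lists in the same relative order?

3

Pick 7 at L1[5]=L2[4] → 8 at L1[7]=L2[5] → 7 at L1[11]=L2[6]; all 3 values appear in both, in order. dp[11][7] = 3 confirms this is the maximum.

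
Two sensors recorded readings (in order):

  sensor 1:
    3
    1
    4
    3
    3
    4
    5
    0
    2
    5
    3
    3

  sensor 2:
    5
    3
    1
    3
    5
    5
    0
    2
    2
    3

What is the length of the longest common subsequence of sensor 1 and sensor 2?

7

Let dp[i][j] be the LCS length of the first i values of sensor 1 and the first j values of sensor 2. dp[i][j] = dp[i-1][j-1]+1 when the i-th and j-th values match, else max(dp[i-1][j], dp[i][j-1]).
    ·  5  3  1  3  5  5  0  2  2  3
 ·  0  0  0  0  0  0  0  0  0  0  0
 3  0  0  1  1  1  1  1  1  1  1  1
 1  0  0  1  2  2  2  2  2  2  2  2
 4  0  0  1  2  2  2  2  2  2  2  2
 3  0  0  1  2  3  3  3  3  3  3  3
 3  0  0  1  2  3  3  3  3  3  3  4
 4  0  0  1  2  3  3  3  3  3  3  4
 5  0  1  1  2  3  4  4  4  4  4  4
 0  0  1  1  2  3  4  4  5  5  5  5
 2  0  1  1  2  3  4  4  5  6  6  6
 5  0  1  1  2  3  4  5  5  6  6  6
 3  0  1  2  2  3  4  5  5  6  6  7
 3  0  1  2  2  3  4  5  5  6  6  7
dp[12][10] = 7. One LCS (by backtracking along matches): 3, 1, 3, 5, 0, 2, 3.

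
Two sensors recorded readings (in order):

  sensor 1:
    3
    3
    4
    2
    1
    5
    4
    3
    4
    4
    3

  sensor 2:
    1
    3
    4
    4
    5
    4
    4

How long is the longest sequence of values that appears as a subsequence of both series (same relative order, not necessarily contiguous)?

Let dp[i][j] be the LCS length of the first i values of sensor 1 and the first j values of sensor 2. dp[i][j] = dp[i-1][j-1]+1 when the i-th and j-th values match, else max(dp[i-1][j], dp[i][j-1]).
    ·  1  3  4  4  5  4  4
 ·  0  0  0  0  0  0  0  0
 3  0  0  1  1  1  1  1  1
 3  0  0  1  1  1  1  1  1
 4  0  0  1  2  2  2  2  2
 2  0  0  1  2  2  2  2  2
 1  0  1  1  2  2  2  2  2
 5  0  1  1  2  2  3  3  3
 4  0  1  1  2  3  3  4  4
 3  0  1  2  2  3  3  4  4
 4  0  1  2  3  3  3  4  5
 4  0  1  2  3  4  4  4  5
 3  0  1  2  3  4  4  4  5
dp[11][7] = 5. One LCS (by backtracking along matches): 3, 4, 5, 4, 4.

5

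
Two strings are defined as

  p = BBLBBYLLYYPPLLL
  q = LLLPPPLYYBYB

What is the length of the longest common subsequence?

6

Pick L at p[3]=q[1], then L at p[7]=q[2], then L at p[8]=q[3], then P at p[11]=q[5], then P at p[12]=q[6], then L at p[13]=q[7]; all 6 characters appear in both, in order. The LCS DP gives dp[15][12] = 6, so this is optimal.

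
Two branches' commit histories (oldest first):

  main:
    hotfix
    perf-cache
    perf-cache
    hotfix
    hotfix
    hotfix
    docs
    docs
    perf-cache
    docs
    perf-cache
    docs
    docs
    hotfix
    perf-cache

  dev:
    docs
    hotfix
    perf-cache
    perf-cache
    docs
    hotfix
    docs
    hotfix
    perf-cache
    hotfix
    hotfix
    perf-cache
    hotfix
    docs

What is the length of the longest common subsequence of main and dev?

8

Pick hotfix at main[1]=dev[2], then perf-cache at main[2]=dev[3], then perf-cache at main[3]=dev[4], then hotfix at main[4]=dev[8], then hotfix at main[5]=dev[10], then hotfix at main[6]=dev[11], then perf-cache at main[9]=dev[12], then docs at main[13]=dev[14]; all 8 commits appear in both, in order. Since dp[15][14] = 8, nothing longer is possible.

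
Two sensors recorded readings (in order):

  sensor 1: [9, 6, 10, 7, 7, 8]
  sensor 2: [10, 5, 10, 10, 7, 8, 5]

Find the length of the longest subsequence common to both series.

One common subsequence of length 3: 10 [3,4], 7 [5,5], 8 [6,6], and the DP table's final entry dp[6][7] is also 3, so no common subsequence is longer.

3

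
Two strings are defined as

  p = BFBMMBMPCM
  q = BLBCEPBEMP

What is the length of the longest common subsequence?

One common subsequence of length 5: B [1,1], then B [3,3], then B [6,7], then M [7,9], then P [8,10]. The LCS DP gives dp[10][10] = 5, so this is optimal.

5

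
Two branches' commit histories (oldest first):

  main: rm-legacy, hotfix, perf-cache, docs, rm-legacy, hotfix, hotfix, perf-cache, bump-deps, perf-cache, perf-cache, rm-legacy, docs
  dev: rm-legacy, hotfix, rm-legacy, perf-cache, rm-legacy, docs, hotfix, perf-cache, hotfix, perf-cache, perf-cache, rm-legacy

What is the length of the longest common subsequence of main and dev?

One common subsequence of length 9: rm-legacy at main[1]=dev[1] → hotfix at main[2]=dev[2] → perf-cache at main[3]=dev[4] → docs at main[4]=dev[6] → hotfix at main[6]=dev[7] → hotfix at main[7]=dev[9] → perf-cache at main[10]=dev[10] → perf-cache at main[11]=dev[11] → rm-legacy at main[12]=dev[12]. The LCS DP gives dp[13][12] = 9, so this is optimal.

9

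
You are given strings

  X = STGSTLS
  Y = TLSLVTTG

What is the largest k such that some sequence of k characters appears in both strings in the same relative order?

Match S (X #1, Y #3), T (X #2, Y #7), G (X #3, Y #8) — 3 characters in the same relative order in both. dp[7][8] = 3 confirms this is the maximum.

3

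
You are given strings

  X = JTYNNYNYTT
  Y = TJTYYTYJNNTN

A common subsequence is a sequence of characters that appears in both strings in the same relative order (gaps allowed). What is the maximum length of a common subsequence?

6

Let dp[i][j] be the LCS length of the first i characters of X and the first j characters of Y. dp[i][j] = dp[i-1][j-1]+1 when the i-th and j-th characters match, else max(dp[i-1][j], dp[i][j-1]).
    ·  T  J  T  Y  Y  T  Y  J  N  N  T  N
 ·  0  0  0  0  0  0  0  0  0  0  0  0  0
 J  0  0  1  1  1  1  1  1  1  1  1  1  1
 T  0  1  1  2  2  2  2  2  2  2  2  2  2
 Y  0  1  1  2  3  3  3  3  3  3  3  3  3
 N  0  1  1  2  3  3  3  3  3  4  4  4  4
 N  0  1  1  2  3  3  3  3  3  4  5  5  5
 Y  0  1  1  2  3  4  4  4  4  4  5  5  5
 N  0  1  1  2  3  4  4  4  4  5  5  5  6
 Y  0  1  1  2  3  4  4  5  5  5  5  5  6
 T  0  1  1  2  3  4  5  5  5  5  5  6  6
 T  0  1  1  2  3  4  5  5  5  5  5  6  6
dp[10][12] = 6. One LCS (by backtracking along matches): JTYNNN.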